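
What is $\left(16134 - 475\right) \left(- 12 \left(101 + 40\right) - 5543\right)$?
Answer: $-113292865$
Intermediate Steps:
$\left(16134 - 475\right) \left(- 12 \left(101 + 40\right) - 5543\right) = 15659 \left(\left(-12\right) 141 - 5543\right) = 15659 \left(-1692 - 5543\right) = 15659 \left(-7235\right) = -113292865$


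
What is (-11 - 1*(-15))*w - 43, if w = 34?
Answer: 93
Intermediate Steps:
(-11 - 1*(-15))*w - 43 = (-11 - 1*(-15))*34 - 43 = (-11 + 15)*34 - 43 = 4*34 - 43 = 136 - 43 = 93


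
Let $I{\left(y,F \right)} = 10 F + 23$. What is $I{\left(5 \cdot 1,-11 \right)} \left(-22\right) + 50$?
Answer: $1964$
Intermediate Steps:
$I{\left(y,F \right)} = 23 + 10 F$
$I{\left(5 \cdot 1,-11 \right)} \left(-22\right) + 50 = \left(23 + 10 \left(-11\right)\right) \left(-22\right) + 50 = \left(23 - 110\right) \left(-22\right) + 50 = \left(-87\right) \left(-22\right) + 50 = 1914 + 50 = 1964$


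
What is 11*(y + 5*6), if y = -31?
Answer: -11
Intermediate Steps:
11*(y + 5*6) = 11*(-31 + 5*6) = 11*(-31 + 30) = 11*(-1) = -11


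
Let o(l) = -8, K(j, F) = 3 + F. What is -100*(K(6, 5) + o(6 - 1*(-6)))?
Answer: 0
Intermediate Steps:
-100*(K(6, 5) + o(6 - 1*(-6))) = -100*((3 + 5) - 8) = -100*(8 - 8) = -100*0 = 0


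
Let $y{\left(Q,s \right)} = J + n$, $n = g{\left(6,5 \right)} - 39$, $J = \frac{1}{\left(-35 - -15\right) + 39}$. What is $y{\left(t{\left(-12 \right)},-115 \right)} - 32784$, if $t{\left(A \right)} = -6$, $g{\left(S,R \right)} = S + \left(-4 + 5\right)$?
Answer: $- \frac{623503}{19} \approx -32816.0$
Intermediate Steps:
$g{\left(S,R \right)} = 1 + S$ ($g{\left(S,R \right)} = S + 1 = 1 + S$)
$J = \frac{1}{19}$ ($J = \frac{1}{\left(-35 + 15\right) + 39} = \frac{1}{-20 + 39} = \frac{1}{19} \approx 0.052632$)
$n = -32$ ($n = \left(1 + 6\right) - 39 = 7 - 39 = -32$)
$y{\left(Q,s \right)} = - \frac{607}{19}$ ($y{\left(Q,s \right)} = \frac{1}{19} - 32 = - \frac{607}{19}$)
$y{\left(t{\left(-12 \right)},-115 \right)} - 32784 = - \frac{607}{19} - 32784 = - \frac{623503}{19}$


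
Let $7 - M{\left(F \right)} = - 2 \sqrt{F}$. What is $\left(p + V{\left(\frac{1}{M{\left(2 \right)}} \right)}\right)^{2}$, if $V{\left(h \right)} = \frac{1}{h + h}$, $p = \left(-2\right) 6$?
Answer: $\frac{297}{4} - 17 \sqrt{2} \approx 50.208$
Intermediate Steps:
$p = -12$
$M{\left(F \right)} = 7 + 2 \sqrt{F}$ ($M{\left(F \right)} = 7 - - 2 \sqrt{F} = 7 + 2 \sqrt{F}$)
$V{\left(h \right)} = \frac{1}{2 h}$
$\left(p + V{\left(\frac{1}{M{\left(2 \right)}} \right)}\right)^{2} = \left(-12 + \frac{1}{2 \frac{1}{7 + 2 \sqrt{2}}}\right)^{2} = \left(-12 + \frac{7 + 2 \sqrt{2}}{2}\right)^{2} = \left(-12 + \left(\frac{7}{2} + \sqrt{2}\right)\right)^{2} = \left(- \frac{17}{2} + \sqrt{2}\right)^{2}$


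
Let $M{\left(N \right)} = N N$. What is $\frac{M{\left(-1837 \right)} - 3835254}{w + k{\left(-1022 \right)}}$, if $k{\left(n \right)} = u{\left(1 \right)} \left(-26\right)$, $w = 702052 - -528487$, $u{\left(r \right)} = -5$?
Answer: $- \frac{460685}{1230669} \approx -0.37434$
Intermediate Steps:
$w = 1230539$ ($w = 702052 + 528487 = 1230539$)
$M{\left(N \right)} = N^{2}$
$k{\left(n \right)} = 130$ ($k{\left(n \right)} = \left(-5\right) \left(-26\right) = 130$)
$\frac{M{\left(-1837 \right)} - 3835254}{w + k{\left(-1022 \right)}} = \frac{\left(-1837\right)^{2} - 3835254}{1230539 + 130} = \frac{3374569 - 3835254}{1230669} = \left(-460685\right) \frac{1}{1230669} = - \frac{460685}{1230669}$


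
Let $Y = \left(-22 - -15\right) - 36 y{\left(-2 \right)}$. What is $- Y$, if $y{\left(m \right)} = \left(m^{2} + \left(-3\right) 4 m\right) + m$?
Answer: $943$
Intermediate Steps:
$y{\left(m \right)} = m^{2} - 11 m$ ($y{\left(m \right)} = \left(m^{2} - 12 m\right) + m = m^{2} - 11 m$)
$Y = -943$ ($Y = \left(-22 - -15\right) - 36 \left(- 2 \left(-11 - 2\right)\right) = \left(-22 + 15\right) - 36 \left(\left(-2\right) \left(-13\right)\right) = -7 - 936 = -943$)
$- Y = \left(-1\right) \left(-943\right) = 943$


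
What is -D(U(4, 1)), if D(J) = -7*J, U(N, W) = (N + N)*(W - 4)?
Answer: -168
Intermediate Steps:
U(N, W) = 2*N*(-4 + W) (U(N, W) = (2*N)*(-4 + W) = 2*N*(-4 + W))
-D(U(4, 1)) = -(-7)*2*4*(-4 + 1) = -(-7)*2*4*(-3) = -(-7)*(-24) = -1*168 = -168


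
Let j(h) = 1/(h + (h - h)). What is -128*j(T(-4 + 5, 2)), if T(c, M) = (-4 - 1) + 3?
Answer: 64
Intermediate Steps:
T(c, M) = -2 (T(c, M) = -5 + 3 = -2)
j(h) = 1/h (j(h) = 1/(h + 0) = 1/h)
-128*j(T(-4 + 5, 2)) = -128/(-2) = -128*(-1/2) = 64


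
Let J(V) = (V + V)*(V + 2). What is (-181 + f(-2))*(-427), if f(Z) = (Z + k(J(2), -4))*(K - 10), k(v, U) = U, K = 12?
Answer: 82411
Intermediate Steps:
J(V) = 2*V*(2 + V) (J(V) = (2*V)*(2 + V) = 2*V*(2 + V))
f(Z) = -8 + 2*Z (f(Z) = (Z - 4)*(12 - 10) = (-4 + Z)*2 = -8 + 2*Z)
(-181 + f(-2))*(-427) = (-181 + (-8 + 2*(-2)))*(-427) = (-181 + (-8 - 4))*(-427) = (-181 - 12)*(-427) = -193*(-427) = 82411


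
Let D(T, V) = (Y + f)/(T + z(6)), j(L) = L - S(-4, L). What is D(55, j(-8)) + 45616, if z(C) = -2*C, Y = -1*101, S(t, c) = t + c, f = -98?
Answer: 1961289/43 ≈ 45611.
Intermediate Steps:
S(t, c) = c + t
Y = -101
j(L) = 4 (j(L) = L - (L - 4) = L - (-4 + L) = L + (4 - L) = 4)
D(T, V) = -199/(-12 + T) (D(T, V) = (-101 - 98)/(T - 2*6) = -199/(T - 12) = -199/(-12 + T))
D(55, j(-8)) + 45616 = -199/(-12 + 55) + 45616 = -199/43 + 45616 = 1961289/43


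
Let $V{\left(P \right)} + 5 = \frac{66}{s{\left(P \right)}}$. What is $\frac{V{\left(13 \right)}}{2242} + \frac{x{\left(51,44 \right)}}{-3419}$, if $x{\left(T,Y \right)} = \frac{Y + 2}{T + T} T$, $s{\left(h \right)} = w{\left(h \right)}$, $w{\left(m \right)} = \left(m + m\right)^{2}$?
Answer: $- \frac{1776507}{199300348} \approx -0.0089137$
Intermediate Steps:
$w{\left(m \right)} = 4 m^{2}$ ($w{\left(m \right)} = \left(2 m\right)^{2} = 4 m^{2}$)
$s{\left(h \right)} = 4 h^{2}$
$x{\left(T,Y \right)} = 1 + \frac{Y}{2}$ ($x{\left(T,Y \right)} = \frac{2 + Y}{2 T} T = 1 + \frac{Y}{2}$)
$V{\left(P \right)} = -5 + \frac{33}{2 P^{2}}$ ($V{\left(P \right)} = -5 + \frac{66}{4 P^{2}} = -5 + 66 \frac{1}{4 P^{2}} = -5 + \frac{33}{2 P^{2}}$)
$\frac{V{\left(13 \right)}}{2242} + \frac{x{\left(51,44 \right)}}{-3419} = \frac{-5 + \frac{33}{2 \cdot 169}}{2242} + \frac{1 + \frac{1}{2} \cdot 44}{-3419} = \left(-5 + \frac{33}{2} \cdot \frac{1}{169}\right) \frac{1}{2242} + \left(1 + 22\right) \left(- \frac{1}{3419}\right) = \left(-5 + \frac{33}{338}\right) \frac{1}{2242} + 23 \left(- \frac{1}{3419}\right) = \left(- \frac{1657}{338}\right) \frac{1}{2242} - \frac{23}{3419} = - \frac{1657}{757796} - \frac{23}{3419} = - \frac{1776507}{199300348}$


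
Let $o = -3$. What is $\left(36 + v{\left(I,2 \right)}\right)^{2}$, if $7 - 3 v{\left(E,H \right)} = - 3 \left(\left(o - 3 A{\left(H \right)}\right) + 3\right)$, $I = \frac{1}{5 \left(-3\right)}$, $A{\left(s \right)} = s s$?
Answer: $\frac{6241}{9} \approx 693.44$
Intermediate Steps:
$A{\left(s \right)} = s^{2}$
$I = - \frac{1}{15}$ ($I = \frac{1}{-15} = - \frac{1}{15} \approx -0.066667$)
$v{\left(E,H \right)} = \frac{7}{3} - 3 H^{2}$ ($v{\left(E,H \right)} = \frac{7}{3} - \frac{\left(-3\right) \left(\left(-3 - 3 H^{2}\right) + 3\right)}{3} = \frac{7}{3} - \frac{\left(-3\right) \left(- 3 H^{2}\right)}{3} = \frac{7}{3} - \frac{9 H^{2}}{3} = \frac{7}{3} - 3 H^{2}$)
$\left(36 + v{\left(I,2 \right)}\right)^{2} = \left(36 + \left(\frac{7}{3} - 3 \cdot 2^{2}\right)\right)^{2} = \left(36 + \left(\frac{7}{3} - 12\right)\right)^{2} = \left(36 - \frac{29}{3}\right)^{2} = \left(\frac{79}{3}\right)^{2} = \frac{6241}{9}$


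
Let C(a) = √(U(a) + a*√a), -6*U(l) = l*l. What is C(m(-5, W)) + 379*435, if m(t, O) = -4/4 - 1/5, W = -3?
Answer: 164865 + √(-6 - 6*I*√30)/5 ≈ 1.6487e+5 - 0.88777*I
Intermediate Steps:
U(l) = -l²/6 (U(l) = -l*l/6 = -l²/6)
m(t, O) = -6/5 (m(t, O) = -4*¼ - 1*⅕ = -1 - ⅕ = -6/5)
C(a) = √(a^(3/2) - a²/6) (C(a) = √(-a²/6 + a*√a) = √(-a²/6 + a^(3/2)) = √(a^(3/2) - a²/6))
C(m(-5, W)) + 379*435 = √(-6*(-6/5)² + 36*(-6/5)^(3/2))/6 + 379*435 = √(-6*36/25 + 36*(-6*I*√30/25))/6 + 164865 = √(-216/25 - 216*I*√30/25)/6 + 164865 = 164865 + √(-216/25 - 216*I*√30/25)/6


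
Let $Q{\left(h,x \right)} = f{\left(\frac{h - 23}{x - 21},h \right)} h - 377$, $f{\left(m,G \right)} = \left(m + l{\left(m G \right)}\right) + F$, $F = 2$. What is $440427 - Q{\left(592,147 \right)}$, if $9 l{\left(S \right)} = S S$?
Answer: $- \frac{16777444945780}{35721} \approx -4.6968 \cdot 10^{8}$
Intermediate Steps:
$l{\left(S \right)} = \frac{S^{2}}{9}$ ($l{\left(S \right)} = \frac{S S}{9} = \frac{S^{2}}{9}$)
$f{\left(m,G \right)} = 2 + m + \frac{G^{2} m^{2}}{9}$ ($f{\left(m,G \right)} = \left(m + \frac{\left(m G\right)^{2}}{9}\right) + 2 = \left(m + \frac{\left(G m\right)^{2}}{9}\right) + 2 = \left(m + \frac{G^{2} m^{2}}{9}\right) + 2 = 2 + m + \frac{G^{2} m^{2}}{9}$)
$Q{\left(h,x \right)} = -377 + h \left(2 + \frac{-23 + h}{-21 + x} + \frac{h^{2} \left(-23 + h\right)^{2}}{9 \left(-21 + x\right)^{2}}\right)$ ($Q{\left(h,x \right)} = \left(2 + \frac{h - 23}{x - 21} + \frac{h^{2} \left(\frac{h - 23}{x - 21}\right)^{2}}{9}\right) h - 377 = \left(2 + \frac{-23 + h}{-21 + x} + \frac{h^{2} \left(\frac{-23 + h}{-21 + x}\right)^{2}}{9}\right) h - 377 = \left(2 + \frac{-23 + h}{-21 + x} + \frac{h^{2} \frac{\left(-23 + h\right)^{2}}{\left(-21 + x\right)^{2}}}{9}\right) h - 377 = \left(2 + \frac{-23 + h}{-21 + x} + \frac{h^{2} \left(-23 + h\right)^{2}}{9 \left(-21 + x\right)^{2}}\right) h - 377 = h \left(2 + \frac{-23 + h}{-21 + x} + \frac{h^{2} \left(-23 + h\right)^{2}}{9 \left(-21 + x\right)^{2}}\right) - 377 = -377 + h \left(2 + \frac{-23 + h}{-21 + x} + \frac{h^{2} \left(-23 + h\right)^{2}}{9 \left(-21 + x\right)^{2}}\right)$)
$440427 - Q{\left(592,147 \right)} = 440427 - \frac{- 3393 \left(-21 + 147\right)^{2} + 592 \left(18 \left(-21 + 147\right)^{2} + 592^{2} \left(-23 + 592\right)^{2} + 9 \left(-23 + 592\right) \left(-21 + 147\right)\right)}{9 \left(-21 + 147\right)^{2}} = 440427 - \frac{- 3393 \cdot 126^{2} + 592 \left(18 \cdot 126^{2} + 350464 \cdot 569^{2} + 9 \cdot 569 \cdot 126\right)}{9 \cdot 15876} = 440427 - \frac{1}{9} \cdot \frac{1}{15876} \left(\left(-3393\right) 15876 + 592 \left(18 \cdot 15876 + 350464 \cdot 323761 + 645246\right)\right) = 440427 - \frac{1}{9} \cdot \frac{1}{15876} \left(-53867268 + 592 \left(285768 + 113466575104 + 645246\right)\right) = 440427 - \frac{1}{9} \cdot \frac{1}{15876} \left(-53867268 + 592 \cdot 113467506118\right) = 440427 - \frac{1}{9} \cdot \frac{1}{15876} \left(-53867268 + 67172763621856\right) = 440427 - \frac{1}{9} \cdot \frac{1}{15876} \cdot 67172709754588 = 440427 - \frac{16793177438647}{35721} = - \frac{16777444945780}{35721}$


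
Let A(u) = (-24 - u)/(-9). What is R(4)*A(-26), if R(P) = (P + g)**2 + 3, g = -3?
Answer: -8/9 ≈ -0.88889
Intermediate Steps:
A(u) = 8/3 + u/9 (A(u) = (-24 - u)*(-1/9) = 8/3 + u/9)
R(P) = 3 + (-3 + P)**2 (R(P) = (P - 3)**2 + 3 = (-3 + P)**2 + 3 = 3 + (-3 + P)**2)
R(4)*A(-26) = (3 + (-3 + 4)**2)*(8/3 + (1/9)*(-26)) = (3 + 1**2)*(8/3 - 26/9) = (3 + 1)*(-2/9) = 4*(-2/9) = -8/9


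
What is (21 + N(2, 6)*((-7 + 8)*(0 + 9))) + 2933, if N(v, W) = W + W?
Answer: 3062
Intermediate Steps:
N(v, W) = 2*W
(21 + N(2, 6)*((-7 + 8)*(0 + 9))) + 2933 = (21 + (2*6)*((-7 + 8)*(0 + 9))) + 2933 = (21 + 12*(1*9)) + 2933 = (21 + 12*9) + 2933 = (21 + 108) + 2933 = 129 + 2933 = 3062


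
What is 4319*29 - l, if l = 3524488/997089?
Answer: 124882869851/997089 ≈ 1.2525e+5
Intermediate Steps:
l = 3524488/997089 (l = 3524488*(1/997089) = 3524488/997089 ≈ 3.5348)
4319*29 - l = 4319*29 - 1*3524488/997089 = 125251 - 3524488/997089 = 124882869851/997089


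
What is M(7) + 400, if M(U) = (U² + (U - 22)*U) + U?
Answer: 351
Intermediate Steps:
M(U) = U + U² + U*(-22 + U) (M(U) = (U² + (-22 + U)*U) + U = (U² + U*(-22 + U)) + U = U + U² + U*(-22 + U))
M(7) + 400 = 7*(-21 + 2*7) + 400 = 7*(-21 + 14) + 400 = 7*(-7) + 400 = -49 + 400 = 351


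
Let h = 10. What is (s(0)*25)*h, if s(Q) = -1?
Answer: -250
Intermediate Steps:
(s(0)*25)*h = -1*25*10 = -25*10 = -250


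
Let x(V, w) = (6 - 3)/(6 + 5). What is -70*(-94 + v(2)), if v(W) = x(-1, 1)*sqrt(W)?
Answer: 6580 - 210*sqrt(2)/11 ≈ 6553.0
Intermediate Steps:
x(V, w) = 3/11
v(W) = 3*sqrt(W)/11
-70*(-94 + v(2)) = -70*(-94 + 3*sqrt(2)/11) = 6580 - 210*sqrt(2)/11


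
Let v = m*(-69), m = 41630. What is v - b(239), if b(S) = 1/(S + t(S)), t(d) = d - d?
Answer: -686520331/239 ≈ -2.8725e+6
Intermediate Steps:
t(d) = 0
b(S) = 1/S (b(S) = 1/(S + 0) = 1/S)
v = -2872470 (v = 41630*(-69) = -2872470)
v - b(239) = -2872470 - 1/239 = -686520331/239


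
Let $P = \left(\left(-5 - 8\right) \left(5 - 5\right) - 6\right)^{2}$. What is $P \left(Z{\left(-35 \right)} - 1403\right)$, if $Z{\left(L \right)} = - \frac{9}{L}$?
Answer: $- \frac{1767456}{35} \approx -50499.0$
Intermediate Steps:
$P = 36$ ($P = \left(\left(-13\right) 0 - 6\right)^{2} = \left(0 - 6\right)^{2} = \left(-6\right)^{2} = 36$)
$P \left(Z{\left(-35 \right)} - 1403\right) = 36 \left(- \frac{9}{-35} - 1403\right) = 36 \left(\left(-9\right) \left(- \frac{1}{35}\right) - 1403\right) = 36 \left(\frac{9}{35} - 1403\right) = 36 \left(- \frac{49096}{35}\right) = - \frac{1767456}{35}$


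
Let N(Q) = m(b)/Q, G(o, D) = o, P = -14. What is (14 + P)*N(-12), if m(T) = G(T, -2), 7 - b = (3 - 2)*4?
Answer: 0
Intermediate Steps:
b = 3 (b = 7 - (3 - 2)*4 = 7 - 4 = 3)
m(T) = T
N(Q) = 3/Q
(14 + P)*N(-12) = (14 - 14)*(3/(-12)) = 0*(3*(-1/12)) = 0*(-¼) = 0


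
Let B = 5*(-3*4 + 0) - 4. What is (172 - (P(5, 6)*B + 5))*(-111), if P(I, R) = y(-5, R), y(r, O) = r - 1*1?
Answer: 24087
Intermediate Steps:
y(r, O) = -1 + r (y(r, O) = r - 1 = -1 + r)
B = -64 (B = 5*(-12 + 0) - 4 = 5*(-12) - 4 = -60 - 4 = -64)
P(I, R) = -6 (P(I, R) = -1 - 5 = -6)
(172 - (P(5, 6)*B + 5))*(-111) = (172 - (-6*(-64) + 5))*(-111) = (172 - (384 + 5))*(-111) = (172 - 1*389)*(-111) = (172 - 389)*(-111) = -217*(-111) = 24087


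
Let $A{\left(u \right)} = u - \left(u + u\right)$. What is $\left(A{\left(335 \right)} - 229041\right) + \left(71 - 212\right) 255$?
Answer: $-265331$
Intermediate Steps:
$A{\left(u \right)} = - u$ ($A{\left(u \right)} = u - 2 u = - u$)
$\left(A{\left(335 \right)} - 229041\right) + \left(71 - 212\right) 255 = \left(\left(-1\right) 335 - 229041\right) + \left(71 - 212\right) 255 = \left(-335 - 229041\right) - 35955 = -229376 - 35955 = -265331$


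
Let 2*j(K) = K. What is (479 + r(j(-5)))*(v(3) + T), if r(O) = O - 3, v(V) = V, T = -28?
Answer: -23675/2 ≈ -11838.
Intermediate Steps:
j(K) = K/2
r(O) = -3 + O
(479 + r(j(-5)))*(v(3) + T) = (479 + (-3 + (½)*(-5)))*(3 - 28) = (479 + (-3 - 5/2))*(-25) = (479 - 11/2)*(-25) = (947/2)*(-25) = -23675/2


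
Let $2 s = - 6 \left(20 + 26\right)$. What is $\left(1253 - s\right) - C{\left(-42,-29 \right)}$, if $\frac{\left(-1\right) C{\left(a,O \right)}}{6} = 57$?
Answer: $1733$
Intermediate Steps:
$C{\left(a,O \right)} = -342$ ($C{\left(a,O \right)} = \left(-6\right) 57 = -342$)
$s = -138$ ($s = \frac{\left(-6\right) \left(20 + 26\right)}{2} = \frac{\left(-6\right) 46}{2} = \frac{1}{2} \left(-276\right) = -138$)
$\left(1253 - s\right) - C{\left(-42,-29 \right)} = \left(1253 - -138\right) - -342 = \left(1253 + 138\right) + 342 = 1391 + 342 = 1733$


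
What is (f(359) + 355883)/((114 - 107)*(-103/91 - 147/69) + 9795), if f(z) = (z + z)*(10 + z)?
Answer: 9769825/153783 ≈ 63.530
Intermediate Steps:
f(z) = 2*z*(10 + z) (f(z) = (2*z)*(10 + z) = 2*z*(10 + z))
(f(359) + 355883)/((114 - 107)*(-103/91 - 147/69) + 9795) = (2*359*(10 + 359) + 355883)/((114 - 107)*(-103/91 - 147/69) + 9795) = (2*359*369 + 355883)/(7*(-103*1/91 - 147*1/69) + 9795) = (264942 + 355883)/(7*(-103/91 - 49/23) + 9795) = 620825/(7*(-6828/2093) + 9795) = 620825/(-6828/299 + 9795) = 620825/(2921877/299) = 620825*(299/2921877) = 9769825/153783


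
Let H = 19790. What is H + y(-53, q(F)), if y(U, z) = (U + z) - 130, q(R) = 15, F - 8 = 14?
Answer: 19622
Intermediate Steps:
F = 22 (F = 8 + 14 = 22)
y(U, z) = -130 + U + z
H + y(-53, q(F)) = 19790 + (-130 - 53 + 15) = 19790 - 168 = 19622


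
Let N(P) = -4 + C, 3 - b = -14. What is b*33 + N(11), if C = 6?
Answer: 563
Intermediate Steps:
b = 17 (b = 3 - 1*(-14) = 3 + 14 = 17)
N(P) = 2 (N(P) = -4 + 6 = 2)
b*33 + N(11) = 17*33 + 2 = 561 + 2 = 563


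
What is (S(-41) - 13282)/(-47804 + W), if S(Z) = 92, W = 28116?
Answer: 6595/9844 ≈ 0.66995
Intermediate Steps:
(S(-41) - 13282)/(-47804 + W) = (92 - 13282)/(-47804 + 28116) = -13190/(-19688) = -13190*(-1/19688) = 6595/9844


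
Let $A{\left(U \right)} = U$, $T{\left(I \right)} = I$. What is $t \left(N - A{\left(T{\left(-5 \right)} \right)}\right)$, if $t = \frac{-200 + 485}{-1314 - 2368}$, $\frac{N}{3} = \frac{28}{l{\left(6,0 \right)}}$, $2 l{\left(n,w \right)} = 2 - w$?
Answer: $- \frac{25365}{3682} \approx -6.8889$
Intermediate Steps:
$l{\left(n,w \right)} = 1 - \frac{w}{2}$ ($l{\left(n,w \right)} = \frac{2 - w}{2} = 1 - \frac{w}{2}$)
$N = 84$ ($N = 3 \frac{28}{1 - 0} = 3 \frac{28}{1 + 0} = 3 \cdot \frac{28}{1} = 3 \cdot 28 \cdot 1 = 3 \cdot 28 = 84$)
$t = - \frac{285}{3682}$ ($t = \frac{285}{-3682} = 285 \left(- \frac{1}{3682}\right) = - \frac{285}{3682} \approx -0.077404$)
$t \left(N - A{\left(T{\left(-5 \right)} \right)}\right) = - \frac{285 \left(84 - -5\right)}{3682} = - \frac{285 \left(84 + 5\right)}{3682} = \left(- \frac{285}{3682}\right) 89 = - \frac{25365}{3682}$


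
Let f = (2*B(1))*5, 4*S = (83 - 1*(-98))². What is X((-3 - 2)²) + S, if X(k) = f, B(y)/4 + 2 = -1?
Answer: 32281/4 ≈ 8070.3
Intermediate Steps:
B(y) = -12 (B(y) = -8 + 4*(-1) = -8 - 4 = -12)
S = 32761/4 (S = (83 - 1*(-98))²/4 = (83 + 98)²/4 = (¼)*181² = (¼)*32761 = 32761/4 ≈ 8190.3)
f = -120 (f = (2*(-12))*5 = -24*5 = -120)
X(k) = -120
X((-3 - 2)²) + S = -120 + 32761/4 = 32281/4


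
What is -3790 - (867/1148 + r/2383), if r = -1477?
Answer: -10368612825/2735684 ≈ -3790.1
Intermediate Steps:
-3790 - (867/1148 + r/2383) = -3790 - (867/1148 - 1477/2383) = -3790 - 1*370465/2735684 = -3790 - 370465/2735684 = -10368612825/2735684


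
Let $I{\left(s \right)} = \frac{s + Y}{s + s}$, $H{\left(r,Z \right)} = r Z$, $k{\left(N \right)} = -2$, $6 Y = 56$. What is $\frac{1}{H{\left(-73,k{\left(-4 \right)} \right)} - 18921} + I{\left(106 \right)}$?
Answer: $\frac{3247757}{5970450} \approx 0.54397$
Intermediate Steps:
$Y = \frac{28}{3}$ ($Y = \frac{1}{6} \cdot 56 = \frac{28}{3} \approx 9.3333$)
$H{\left(r,Z \right)} = Z r$
$I{\left(s \right)} = \frac{\frac{28}{3} + s}{2 s}$ ($I{\left(s \right)} = \frac{s + \frac{28}{3}}{s + s} = \frac{\frac{28}{3} + s}{2 s}$)
$\frac{1}{H{\left(-73,k{\left(-4 \right)} \right)} - 18921} + I{\left(106 \right)} = \frac{1}{\left(-2\right) \left(-73\right) - 18921} + \frac{28 + 3 \cdot 106}{6 \cdot 106} = \frac{1}{146 - 18921} + \frac{1}{6} \cdot \frac{1}{106} \left(28 + 318\right) = \frac{1}{-18775} + \frac{1}{6} \cdot \frac{1}{106} \cdot 346 = - \frac{1}{18775} + \frac{173}{318} = \frac{3247757}{5970450}$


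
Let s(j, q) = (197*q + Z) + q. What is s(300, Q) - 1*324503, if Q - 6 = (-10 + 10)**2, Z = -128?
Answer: -323443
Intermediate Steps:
Q = 6 (Q = 6 + (-10 + 10)**2 = 6 + 0**2 = 6 + 0 = 6)
s(j, q) = -128 + 198*q (s(j, q) = (197*q - 128) + q = (-128 + 197*q) + q = -128 + 198*q)
s(300, Q) - 1*324503 = (-128 + 198*6) - 1*324503 = (-128 + 1188) - 324503 = 1060 - 324503 = -323443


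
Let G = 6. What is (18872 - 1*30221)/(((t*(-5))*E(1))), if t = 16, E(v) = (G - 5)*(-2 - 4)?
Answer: -3783/160 ≈ -23.644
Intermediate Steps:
E(v) = -6 (E(v) = (6 - 5)*(-2 - 4) = 1*(-6) = -6)
(18872 - 1*30221)/(((t*(-5))*E(1))) = (18872 - 1*30221)/(((16*(-5))*(-6))) = (18872 - 30221)/((-80*(-6))) = -11349/480 = -11349*1/480 = -3783/160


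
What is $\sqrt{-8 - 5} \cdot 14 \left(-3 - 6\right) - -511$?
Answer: $511 - 126 i \sqrt{13} \approx 511.0 - 454.3 i$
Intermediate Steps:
$\sqrt{-8 - 5} \cdot 14 \left(-3 - 6\right) - -511 = \sqrt{-13} \cdot 14 \left(-3 - 6\right) + 511 = i \sqrt{13} \cdot 14 \left(-9\right) + 511 = 14 i \sqrt{13} \left(-9\right) + 511 = - 126 i \sqrt{13} + 511 = 511 - 126 i \sqrt{13}$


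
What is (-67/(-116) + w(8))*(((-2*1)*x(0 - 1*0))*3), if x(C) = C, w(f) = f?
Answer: 0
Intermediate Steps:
(-67/(-116) + w(8))*(((-2*1)*x(0 - 1*0))*3) = (-67/(-116) + 8)*(((-2*1)*(0 - 1*0))*3) = (-67*(-1/116) + 8)*(-2*(0 + 0)*3) = (67/116 + 8)*(-2*0*3) = 995*(0*3)/116 = (995/116)*0 = 0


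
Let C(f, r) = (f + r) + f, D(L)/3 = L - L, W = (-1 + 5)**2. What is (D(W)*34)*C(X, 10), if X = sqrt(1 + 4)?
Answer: 0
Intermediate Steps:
W = 16 (W = 4**2 = 16)
D(L) = 0 (D(L) = 3*(L - L) = 3*0 = 0)
X = sqrt(5) ≈ 2.2361
C(f, r) = r + 2*f
(D(W)*34)*C(X, 10) = (0*34)*(10 + 2*sqrt(5)) = 0*(10 + 2*sqrt(5)) = 0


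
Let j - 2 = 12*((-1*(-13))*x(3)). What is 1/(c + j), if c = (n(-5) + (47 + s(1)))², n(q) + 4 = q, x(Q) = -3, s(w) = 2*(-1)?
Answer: 1/830 ≈ 0.0012048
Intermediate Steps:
s(w) = -2
n(q) = -4 + q
c = 1296 (c = ((-4 - 5) + (47 - 2))² = (-9 + 45)² = 36² = 1296)
j = -466 (j = 2 + 12*(-1*(-13)*(-3)) = 2 + 12*(13*(-3)) = 2 + 12*(-39) = 2 - 468 = -466)
1/(c + j) = 1/(1296 - 466) = 1/830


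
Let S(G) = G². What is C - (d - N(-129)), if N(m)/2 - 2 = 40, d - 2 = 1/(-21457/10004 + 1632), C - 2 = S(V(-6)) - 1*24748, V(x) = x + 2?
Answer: -401887400012/16305071 ≈ -24648.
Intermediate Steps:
V(x) = 2 + x
C = -24730 (C = 2 + ((2 - 6)² - 1*24748) = 2 + ((-4)² - 24748) = 2 + (16 - 24748) = 2 - 24732 = -24730)
d = 32620146/16305071 (d = 2 + 1/(-21457/10004 + 1632) = 2 + 1/(16305071/10004) = 2 + 10004/16305071 = 32620146/16305071 ≈ 2.0006)
N(m) = 84 (N(m) = 4 + 2*40 = 4 + 80 = 84)
C - (d - N(-129)) = -24730 - (32620146/16305071 - 1*84) = -24730 - (32620146/16305071 - 84) = -24730 - 1*(-1337005818/16305071) = -24730 + 1337005818/16305071 = -401887400012/16305071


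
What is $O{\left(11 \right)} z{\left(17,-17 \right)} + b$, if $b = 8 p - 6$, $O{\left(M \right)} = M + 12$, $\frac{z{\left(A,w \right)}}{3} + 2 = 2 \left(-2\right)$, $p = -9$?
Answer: $-492$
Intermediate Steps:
$z{\left(A,w \right)} = -18$ ($z{\left(A,w \right)} = -6 + 3 \cdot 2 \left(-2\right) = -6 + 3 \left(-4\right) = -6 - 12 = -18$)
$O{\left(M \right)} = 12 + M$
$b = -78$ ($b = 8 \left(-9\right) - 6 = -72 - 6 = -78$)
$O{\left(11 \right)} z{\left(17,-17 \right)} + b = \left(12 + 11\right) \left(-18\right) - 78 = 23 \left(-18\right) - 78 = -414 - 78 = -492$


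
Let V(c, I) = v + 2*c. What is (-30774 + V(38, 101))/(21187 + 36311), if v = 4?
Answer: -15347/28749 ≈ -0.53383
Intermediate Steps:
V(c, I) = 4 + 2*c
(-30774 + V(38, 101))/(21187 + 36311) = (-30774 + (4 + 2*38))/(21187 + 36311) = (-30774 + (4 + 76))/57498 = (-30774 + 80)*(1/57498) = -30694*1/57498 = -15347/28749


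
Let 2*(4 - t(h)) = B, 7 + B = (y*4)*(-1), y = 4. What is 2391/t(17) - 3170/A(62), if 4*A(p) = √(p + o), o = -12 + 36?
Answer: 4782/31 - 6340*√86/43 ≈ -1213.1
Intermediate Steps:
o = 24
B = -23 (B = -7 + (4*4)*(-1) = -7 + 16*(-1) = -7 - 16 = -23)
A(p) = √(24 + p)/4 (A(p) = √(p + 24)/4 = √(24 + p)/4)
t(h) = 31/2 (t(h) = 4 - ½*(-23) = 4 + 23/2 = 31/2)
2391/t(17) - 3170/A(62) = 2391/(31/2) - 3170*4/√(24 + 62) = 2391*(2/31) - 3170*2*√86/43 = 4782/31 - 6340*√86/43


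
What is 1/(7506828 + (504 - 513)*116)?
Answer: 1/7505784 ≈ 1.3323e-7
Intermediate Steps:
1/(7506828 + (504 - 513)*116) = 1/(7506828 - 9*116) = 1/(7506828 - 1044) = 1/7505784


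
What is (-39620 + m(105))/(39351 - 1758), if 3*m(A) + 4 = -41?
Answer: -39635/37593 ≈ -1.0543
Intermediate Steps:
m(A) = -15 (m(A) = -4/3 + (1/3)*(-41) = -4/3 - 41/3 = -15)
(-39620 + m(105))/(39351 - 1758) = (-39620 - 15)/(39351 - 1758) = -39635/37593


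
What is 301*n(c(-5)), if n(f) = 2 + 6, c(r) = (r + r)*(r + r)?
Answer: 2408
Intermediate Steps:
c(r) = 4*r² (c(r) = (2*r)*(2*r) = 4*r²)
n(f) = 8
301*n(c(-5)) = 301*8 = 2408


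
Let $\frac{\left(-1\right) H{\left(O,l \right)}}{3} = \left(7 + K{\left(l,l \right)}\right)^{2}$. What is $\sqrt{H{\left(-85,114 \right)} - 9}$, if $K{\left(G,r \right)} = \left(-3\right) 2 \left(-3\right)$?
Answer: $2 i \sqrt{471} \approx 43.405 i$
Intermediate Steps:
$K{\left(G,r \right)} = 18$ ($K{\left(G,r \right)} = \left(-6\right) \left(-3\right) = 18$)
$H{\left(O,l \right)} = -1875$ ($H{\left(O,l \right)} = - 3 \left(7 + 18\right)^{2} = - 3 \cdot 25^{2} = \left(-3\right) 625 = -1875$)
$\sqrt{H{\left(-85,114 \right)} - 9} = \sqrt{-1875 - 9} = \sqrt{-1884} = 2 i \sqrt{471}$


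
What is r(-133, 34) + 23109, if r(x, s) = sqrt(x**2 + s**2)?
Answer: 23109 + sqrt(18845) ≈ 23246.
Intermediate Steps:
r(x, s) = sqrt(s**2 + x**2)
r(-133, 34) + 23109 = sqrt(34**2 + (-133)**2) + 23109 = sqrt(1156 + 17689) + 23109 = sqrt(18845) + 23109 = 23109 + sqrt(18845)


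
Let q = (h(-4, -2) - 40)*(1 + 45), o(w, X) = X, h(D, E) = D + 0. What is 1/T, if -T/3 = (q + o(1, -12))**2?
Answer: -1/12435888 ≈ -8.0412e-8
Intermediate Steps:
h(D, E) = D
q = -2024 (q = (-4 - 40)*(1 + 45) = -44*46 = -2024)
T = -12435888 (T = -3*(-2024 - 12)**2 = -3*(-2036)**2 = -3*4145296 = -12435888)
1/T = 1/(-12435888) = -1/12435888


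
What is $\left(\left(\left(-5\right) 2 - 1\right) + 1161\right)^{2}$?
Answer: $1322500$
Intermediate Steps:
$\left(\left(\left(-5\right) 2 - 1\right) + 1161\right)^{2} = \left(\left(-10 - 1\right) + 1161\right)^{2} = \left(-11 + 1161\right)^{2} = 1150^{2} = 1322500$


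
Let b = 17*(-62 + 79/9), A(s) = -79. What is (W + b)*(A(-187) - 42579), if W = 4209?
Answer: -1268563604/9 ≈ -1.4095e+8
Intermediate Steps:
b = -8143/9 (b = 17*(-62 + 79*(⅑)) = 17*(-62 + 79/9) = 17*(-479/9) = -8143/9 ≈ -904.78)
(W + b)*(A(-187) - 42579) = (4209 - 8143/9)*(-79 - 42579) = (29738/9)*(-42658) = -1268563604/9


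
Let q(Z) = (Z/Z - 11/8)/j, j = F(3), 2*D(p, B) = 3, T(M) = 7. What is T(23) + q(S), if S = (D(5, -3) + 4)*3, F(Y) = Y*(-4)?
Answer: 225/32 ≈ 7.0313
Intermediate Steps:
D(p, B) = 3/2 (D(p, B) = (1/2)*3 = 3/2)
F(Y) = -4*Y
S = 33/2 (S = (3/2 + 4)*3 = (11/2)*3 = 33/2 ≈ 16.500)
j = -12 (j = -4*3 = -12)
q(Z) = 1/32 (q(Z) = (Z/Z - 11/8)/(-12) = (1 - 11*1/8)*(-1/12) = (1 - 11/8)*(-1/12) = -3/8*(-1/12) = 1/32)
T(23) + q(S) = 7 + 1/32 = 225/32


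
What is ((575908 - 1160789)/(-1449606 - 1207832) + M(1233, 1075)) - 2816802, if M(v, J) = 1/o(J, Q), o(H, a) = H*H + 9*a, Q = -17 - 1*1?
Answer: -8649190657522494447/3070571283794 ≈ -2.8168e+6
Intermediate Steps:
Q = -18 (Q = -17 - 1 = -18)
o(H, a) = H**2 + 9*a
M(v, J) = 1/(-162 + J**2) (M(v, J) = 1/(J**2 + 9*(-18)) = 1/(J**2 - 162) = 1/(-162 + J**2))
((575908 - 1160789)/(-1449606 - 1207832) + M(1233, 1075)) - 2816802 = ((575908 - 1160789)/(-1449606 - 1207832) + 1/(-162 + 1075**2)) - 2816802 = (-584881/(-2657438) + 1/(-162 + 1155625)) - 2816802 = (-584881*(-1/2657438) + 1/1155463) - 2816802 = (584881/2657438 + 1/1155463) - 2816802 = 675811012341/3070571283794 - 2816802 = -8649190657522494447/3070571283794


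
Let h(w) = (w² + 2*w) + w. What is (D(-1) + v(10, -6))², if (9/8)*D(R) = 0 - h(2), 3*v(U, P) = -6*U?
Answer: 67600/81 ≈ 834.57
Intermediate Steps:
h(w) = w² + 3*w
v(U, P) = -2*U (v(U, P) = (-6*U)/3 = -2*U)
D(R) = -80/9 (D(R) = 8*(0 - 2*(3 + 2))/9 = 8*(0 - 2*5)/9 = 8*(0 - 1*10)/9 = 8*(0 - 10)/9 = (8/9)*(-10) = -80/9)
(D(-1) + v(10, -6))² = (-80/9 - 2*10)² = (-80/9 - 20)² = (-260/9)² = 67600/81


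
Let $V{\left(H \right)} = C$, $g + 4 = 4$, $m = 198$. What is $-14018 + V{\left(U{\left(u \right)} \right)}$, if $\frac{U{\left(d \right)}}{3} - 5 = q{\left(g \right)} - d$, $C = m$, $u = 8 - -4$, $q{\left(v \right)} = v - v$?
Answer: $-13820$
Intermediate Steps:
$g = 0$ ($g = -4 + 4 = 0$)
$q{\left(v \right)} = 0$
$u = 12$ ($u = 8 + 4 = 12$)
$C = 198$
$U{\left(d \right)} = 15 - 3 d$ ($U{\left(d \right)} = 15 + 3 \left(0 - d\right) = 15 + 3 \left(- d\right) = 15 - 3 d$)
$V{\left(H \right)} = 198$
$-14018 + V{\left(U{\left(u \right)} \right)} = -14018 + 198 = -13820$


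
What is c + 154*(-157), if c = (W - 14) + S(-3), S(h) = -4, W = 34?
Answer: -24162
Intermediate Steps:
c = 16 (c = (34 - 14) - 4 = 20 - 4 = 16)
c + 154*(-157) = 16 + 154*(-157) = 16 - 24178 = -24162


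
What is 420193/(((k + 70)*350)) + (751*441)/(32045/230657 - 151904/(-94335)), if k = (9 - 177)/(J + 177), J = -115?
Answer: 5261884237158360380449/27788106850790300 ≈ 1.8936e+5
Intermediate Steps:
k = -84/31 (k = (9 - 177)/(-115 + 177) = -168/62 = -168*1/62 = -84/31 ≈ -2.7097)
420193/(((k + 70)*350)) + (751*441)/(32045/230657 - 151904/(-94335)) = 420193/(((-84/31 + 70)*350)) + (751*441)/(32045/230657 - 151904/(-94335)) = 420193/(((2086/31)*350)) + 331191/(32045*(1/230657) - 151904*(-1/94335)) = 420193/(730100/31) + 331191/(32045/230657 + 151904/94335) = 420193*(31/730100) + 331191/(38060686003/21759028095) = 13025983/730100 + 331191*(21759028095/38060686003) = 13025983/730100 + 7206394273811145/38060686003 = 5261884237158360380449/27788106850790300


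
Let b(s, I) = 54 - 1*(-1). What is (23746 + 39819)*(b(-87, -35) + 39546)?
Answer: 2517237565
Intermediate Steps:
b(s, I) = 55 (b(s, I) = 54 + 1 = 55)
(23746 + 39819)*(b(-87, -35) + 39546) = (23746 + 39819)*(55 + 39546) = 63565*39601 = 2517237565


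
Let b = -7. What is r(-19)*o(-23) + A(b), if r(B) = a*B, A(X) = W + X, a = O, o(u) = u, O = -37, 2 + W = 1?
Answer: -16177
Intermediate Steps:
W = -1 (W = -2 + 1 = -1)
a = -37
A(X) = -1 + X
r(B) = -37*B
r(-19)*o(-23) + A(b) = -37*(-19)*(-23) + (-1 - 7) = 703*(-23) - 8 = -16169 - 8 = -16177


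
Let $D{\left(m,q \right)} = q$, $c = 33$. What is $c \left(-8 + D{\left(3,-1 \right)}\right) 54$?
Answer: $-16038$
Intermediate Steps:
$c \left(-8 + D{\left(3,-1 \right)}\right) 54 = 33 \left(-8 - 1\right) 54 = 33 \left(-9\right) 54 = \left(-297\right) 54 = -16038$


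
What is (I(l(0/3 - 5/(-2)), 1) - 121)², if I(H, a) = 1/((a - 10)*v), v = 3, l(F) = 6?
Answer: 10679824/729 ≈ 14650.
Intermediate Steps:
I(H, a) = 1/(3*(-10 + a)) (I(H, a) = 1/((a - 10)*3) = (⅓)/(-10 + a) = 1/(3*(-10 + a)))
(I(l(0/3 - 5/(-2)), 1) - 121)² = (1/(3*(-10 + 1)) - 121)² = ((⅓)/(-9) - 121)² = ((⅓)*(-⅑) - 121)² = (-1/27 - 121)² = (-3268/27)² = 10679824/729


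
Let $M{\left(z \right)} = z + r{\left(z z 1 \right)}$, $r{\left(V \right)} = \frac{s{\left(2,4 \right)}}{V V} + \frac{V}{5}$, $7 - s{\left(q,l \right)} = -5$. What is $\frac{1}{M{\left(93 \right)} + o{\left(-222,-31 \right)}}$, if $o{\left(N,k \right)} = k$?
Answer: $\frac{124675335}{223393265273} \approx 0.0005581$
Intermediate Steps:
$s{\left(q,l \right)} = 12$ ($s{\left(q,l \right)} = 7 - -5 = 7 + 5 = 12$)
$r{\left(V \right)} = \frac{12}{V^{2}} + \frac{V}{5}$ ($r{\left(V \right)} = \frac{12}{V V} + \frac{V}{5} = \frac{12}{V^{2}} + V \frac{1}{5} = \frac{12}{V^{2}} + \frac{V}{5}$)
$M{\left(z \right)} = z + \frac{12}{z^{4}} + \frac{z^{2}}{5}$ ($M{\left(z \right)} = z + \left(\frac{12}{z^{4}} + \frac{z z 1}{5}\right) = z + \left(\frac{12}{z^{4}} + \frac{z^{2} \cdot 1}{5}\right) = z + \left(\frac{12}{z^{4}} + \frac{z^{2}}{5}\right) = z + \frac{12}{z^{4}} + \frac{z^{2}}{5}$)
$\frac{1}{M{\left(93 \right)} + o{\left(-222,-31 \right)}} = \frac{1}{\left(93 + \frac{12}{74805201} + \frac{93^{2}}{5}\right) - 31} = \frac{1}{\left(93 + 12 \cdot \frac{1}{74805201} + \frac{1}{5} \cdot 8649\right) - 31} = \frac{1}{\left(93 + \frac{4}{24935067} + \frac{8649}{5}\right) - 31} = \frac{1}{\frac{227258200658}{124675335} - 31} = \frac{1}{\frac{223393265273}{124675335}} = \frac{124675335}{223393265273}$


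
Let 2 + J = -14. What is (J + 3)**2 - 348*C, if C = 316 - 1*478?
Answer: 56545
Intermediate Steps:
J = -16 (J = -2 - 14 = -16)
C = -162 (C = 316 - 478 = -162)
(J + 3)**2 - 348*C = (-16 + 3)**2 - 348*(-162) = (-13)**2 + 56376 = 169 + 56376 = 56545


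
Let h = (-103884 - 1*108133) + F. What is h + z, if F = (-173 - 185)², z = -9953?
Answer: -93806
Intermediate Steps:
F = 128164 (F = (-358)² = 128164)
h = -83853 (h = (-103884 - 1*108133) + 128164 = (-103884 - 108133) + 128164 = -212017 + 128164 = -83853)
h + z = -83853 - 9953 = -93806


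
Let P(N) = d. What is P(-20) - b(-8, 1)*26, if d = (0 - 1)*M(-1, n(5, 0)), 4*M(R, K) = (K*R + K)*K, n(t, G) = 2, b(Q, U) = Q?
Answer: 208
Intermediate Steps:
M(R, K) = K*(K + K*R)/4 (M(R, K) = ((K*R + K)*K)/4 = ((K + K*R)*K)/4 = (K*(K + K*R))/4 = K*(K + K*R)/4)
d = 0 (d = (0 - 1)*((¼)*2²*(1 - 1)) = -4*0/4 = -1*0 = 0)
P(N) = 0
P(-20) - b(-8, 1)*26 = 0 - (-8)*26 = 0 - 1*(-208) = 0 + 208 = 208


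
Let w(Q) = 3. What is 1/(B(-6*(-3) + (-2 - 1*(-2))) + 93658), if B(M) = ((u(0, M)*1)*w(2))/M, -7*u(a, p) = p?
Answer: 7/655603 ≈ 1.0677e-5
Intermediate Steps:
u(a, p) = -p/7
B(M) = -3/7 (B(M) = ((-M/7*1)*3)/M = (-M/7*3)/M = (-3*M/7)/M = -3/7)
1/(B(-6*(-3) + (-2 - 1*(-2))) + 93658) = 1/(-3/7 + 93658) = 1/(655603/7) = 7/655603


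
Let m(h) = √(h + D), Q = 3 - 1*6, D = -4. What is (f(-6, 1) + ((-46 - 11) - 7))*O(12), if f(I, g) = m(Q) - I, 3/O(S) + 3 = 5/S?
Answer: 2088/31 - 36*I*√7/31 ≈ 67.355 - 3.0725*I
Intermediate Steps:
Q = -3 (Q = 3 - 6 = -3)
O(S) = 3/(-3 + 5/S)
m(h) = √(-4 + h) (m(h) = √(h - 4) = √(-4 + h))
f(I, g) = -I + I*√7 (f(I, g) = √(-4 - 3) - I = √(-7) - I = I*√7 - I = -I + I*√7)
(f(-6, 1) + ((-46 - 11) - 7))*O(12) = ((-1*(-6) + I*√7) + ((-46 - 11) - 7))*(-3*12/(-5 + 3*12)) = ((6 + I*√7) + (-57 - 7))*(-3*12/(-5 + 36)) = ((6 + I*√7) - 64)*(-3*12/31) = (-58 + I*√7)*(-3*12*1/31) = (-58 + I*√7)*(-36/31) = 2088/31 - 36*I*√7/31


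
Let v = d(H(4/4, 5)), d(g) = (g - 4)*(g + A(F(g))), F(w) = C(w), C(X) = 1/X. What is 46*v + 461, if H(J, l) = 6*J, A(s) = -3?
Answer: 737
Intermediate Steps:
F(w) = 1/w
d(g) = (-4 + g)*(-3 + g) (d(g) = (g - 4)*(g - 3) = (-4 + g)*(-3 + g))
v = 6 (v = 12 + (6*(4/4))² - 42*4/4 = 12 + (6*(4*(¼)))² - 42*4*(¼) = 12 + (6*1)² - 42 = 12 + 6² - 7*6 = 12 + 36 - 42 = 6)
46*v + 461 = 46*6 + 461 = 276 + 461 = 737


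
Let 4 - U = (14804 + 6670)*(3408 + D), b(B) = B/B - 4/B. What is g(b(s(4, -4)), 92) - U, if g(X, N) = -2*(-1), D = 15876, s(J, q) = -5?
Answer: 414104614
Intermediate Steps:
b(B) = 1 - 4/B
g(X, N) = 2
U = -414104612 (U = 4 - (14804 + 6670)*(3408 + 15876) = 4 - 21474*19284 = 4 - 1*414104616 = 4 - 414104616 = -414104612)
g(b(s(4, -4)), 92) - U = 2 - 1*(-414104612) = 2 + 414104612 = 414104614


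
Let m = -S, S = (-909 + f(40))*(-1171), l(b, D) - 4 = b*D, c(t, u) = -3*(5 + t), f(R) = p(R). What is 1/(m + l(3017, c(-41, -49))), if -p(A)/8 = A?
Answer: -1/1113319 ≈ -8.9822e-7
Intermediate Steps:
p(A) = -8*A
f(R) = -8*R
c(t, u) = -15 - 3*t
l(b, D) = 4 + D*b (l(b, D) = 4 + b*D = 4 + D*b)
S = 1439159 (S = (-909 - 8*40)*(-1171) = (-909 - 320)*(-1171) = -1229*(-1171) = 1439159)
m = -1439159 (m = -1*1439159 = -1439159)
1/(m + l(3017, c(-41, -49))) = 1/(-1439159 + (4 + (-15 - 3*(-41))*3017)) = 1/(-1439159 + (4 + (-15 + 123)*3017)) = 1/(-1439159 + (4 + 108*3017)) = 1/(-1439159 + (4 + 325836)) = 1/(-1439159 + 325840) = 1/(-1113319) = -1/1113319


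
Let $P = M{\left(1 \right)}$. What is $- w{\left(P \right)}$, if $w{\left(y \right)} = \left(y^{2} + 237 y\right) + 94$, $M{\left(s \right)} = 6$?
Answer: $-1552$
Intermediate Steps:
$P = 6$
$w{\left(y \right)} = 94 + y^{2} + 237 y$
$- w{\left(P \right)} = - (94 + 6^{2} + 237 \cdot 6) = - (94 + 36 + 1422) = \left(-1\right) 1552 = -1552$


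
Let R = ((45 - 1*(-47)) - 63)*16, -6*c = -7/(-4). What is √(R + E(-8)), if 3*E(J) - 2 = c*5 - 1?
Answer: √66794/12 ≈ 21.537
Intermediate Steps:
c = -7/24 (c = -(-7)/(6*(-4)) = -(-7)*(-1)/(6*4) = -⅙*7/4 = -7/24 ≈ -0.29167)
E(J) = -11/72 (E(J) = ⅔ + (-7/24*5 - 1)/3 = ⅔ + (-35/24 - 1)/3 = ⅔ + (⅓)*(-59/24) = ⅔ - 59/72 = -11/72)
R = 464 (R = ((45 + 47) - 63)*16 = (92 - 63)*16 = 29*16 = 464)
√(R + E(-8)) = √(464 - 11/72) = √(33397/72) = √66794/12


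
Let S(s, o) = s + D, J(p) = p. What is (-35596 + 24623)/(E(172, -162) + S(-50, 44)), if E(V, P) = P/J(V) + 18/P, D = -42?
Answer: 8493102/72023 ≈ 117.92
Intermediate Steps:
S(s, o) = -42 + s (S(s, o) = s - 42 = -42 + s)
E(V, P) = 18/P + P/V (E(V, P) = P/V + 18/P = 18/P + P/V)
(-35596 + 24623)/(E(172, -162) + S(-50, 44)) = (-35596 + 24623)/((18/(-162) - 162/172) + (-42 - 50)) = -10973/((18*(-1/162) - 162*1/172) - 92) = -10973/((-⅑ - 81/86) - 92) = -10973/(-815/774 - 92) = -10973/(-72023/774) = -10973*(-774/72023) = 8493102/72023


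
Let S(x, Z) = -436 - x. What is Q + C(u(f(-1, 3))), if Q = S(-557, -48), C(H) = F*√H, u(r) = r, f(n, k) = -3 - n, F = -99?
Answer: 121 - 99*I*√2 ≈ 121.0 - 140.01*I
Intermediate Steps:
C(H) = -99*√H
Q = 121 (Q = -436 - 1*(-557) = -436 + 557 = 121)
Q + C(u(f(-1, 3))) = 121 - 99*√(-3 - 1*(-1)) = 121 - 99*√(-3 + 1) = 121 - 99*I*√2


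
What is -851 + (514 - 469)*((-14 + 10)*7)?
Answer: -2111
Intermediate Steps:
-851 + (514 - 469)*((-14 + 10)*7) = -851 + 45*(-4*7) = -851 + 45*(-28) = -851 - 1260 = -2111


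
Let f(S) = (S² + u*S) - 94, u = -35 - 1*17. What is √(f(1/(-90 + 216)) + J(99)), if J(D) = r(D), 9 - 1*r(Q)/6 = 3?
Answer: I*√927359/126 ≈ 7.6428*I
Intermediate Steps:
r(Q) = 36 (r(Q) = 54 - 6*3 = 54 - 18 = 36)
J(D) = 36
u = -52 (u = -35 - 17 = -52)
f(S) = -94 + S² - 52*S (f(S) = (S² - 52*S) - 94 = -94 + S² - 52*S)
√(f(1/(-90 + 216)) + J(99)) = √((-94 + (1/(-90 + 216))² - 52/(-90 + 216)) + 36) = √((-94 + (1/126)² - 52/126) + 36) = √((-94 + (1/126)² - 52*1/126) + 36) = √((-94 + 1/15876 - 26/63) + 36) = √(-1498895/15876 + 36) = √(-927359/15876) = I*√927359/126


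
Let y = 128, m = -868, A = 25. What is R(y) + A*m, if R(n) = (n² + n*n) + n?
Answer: 11196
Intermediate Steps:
R(n) = n + 2*n² (R(n) = (n² + n²) + n = 2*n² + n = n + 2*n²)
R(y) + A*m = 128*(1 + 2*128) + 25*(-868) = 128*(1 + 256) - 21700 = 128*257 - 21700 = 32896 - 21700 = 11196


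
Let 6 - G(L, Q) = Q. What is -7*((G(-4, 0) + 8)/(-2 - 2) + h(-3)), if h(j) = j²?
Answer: -77/2 ≈ -38.500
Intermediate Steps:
G(L, Q) = 6 - Q
-7*((G(-4, 0) + 8)/(-2 - 2) + h(-3)) = -7*(((6 - 1*0) + 8)/(-2 - 2) + (-3)²) = -7*(((6 + 0) + 8)/(-4) + 9) = -7*((6 + 8)*(-¼) + 9) = -7*(14*(-¼) + 9) = -7*(-7/2 + 9) = -7*11/2 = -77/2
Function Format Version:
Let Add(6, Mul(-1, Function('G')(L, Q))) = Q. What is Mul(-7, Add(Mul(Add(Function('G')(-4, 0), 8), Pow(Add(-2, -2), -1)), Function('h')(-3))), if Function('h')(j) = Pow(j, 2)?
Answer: Rational(-77, 2) ≈ -38.500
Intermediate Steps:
Function('G')(L, Q) = Add(6, Mul(-1, Q))
Mul(-7, Add(Mul(Add(Function('G')(-4, 0), 8), Pow(Add(-2, -2), -1)), Function('h')(-3))) = Mul(-7, Add(Mul(Add(Add(6, Mul(-1, 0)), 8), Pow(Add(-2, -2), -1)), Pow(-3, 2))) = Mul(-7, Add(Mul(Add(Add(6, 0), 8), Pow(-4, -1)), 9)) = Mul(-7, Add(Mul(Add(6, 8), Rational(-1, 4)), 9)) = Mul(-7, Add(Mul(14, Rational(-1, 4)), 9)) = Mul(-7, Add(Rational(-7, 2), 9)) = Mul(-7, Rational(11, 2)) = Rational(-77, 2)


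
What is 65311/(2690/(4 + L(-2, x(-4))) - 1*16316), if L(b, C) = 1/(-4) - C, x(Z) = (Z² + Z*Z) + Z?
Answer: -6335167/1593412 ≈ -3.9758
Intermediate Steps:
x(Z) = Z + 2*Z² (x(Z) = (Z² + Z²) + Z = 2*Z² + Z = Z + 2*Z²)
L(b, C) = -¼ - C
65311/(2690/(4 + L(-2, x(-4))) - 1*16316) = 65311/(2690/(4 + (-¼ - (-4)*(1 + 2*(-4)))) - 1*16316) = 65311/(2690/(4 + (-¼ - (-4)*(1 - 8))) - 16316) = 65311/(2690/(4 + (-¼ - (-4)*(-7))) - 16316) = 65311/(2690/(4 + (-¼ - 1*28)) - 16316) = 65311/(2690/(4 + (-¼ - 28)) - 16316) = 65311/(2690/(4 - 113/4) - 16316) = 65311/(2690/(-97/4) - 16316) = 65311/(-4/97*2690 - 16316) = 65311/(-10760/97 - 16316) = 65311/(-1593412/97) = 65311*(-97/1593412) = -6335167/1593412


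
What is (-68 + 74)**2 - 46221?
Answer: -46185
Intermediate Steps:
(-68 + 74)**2 - 46221 = 6**2 - 46221 = 36 - 46221 = -46185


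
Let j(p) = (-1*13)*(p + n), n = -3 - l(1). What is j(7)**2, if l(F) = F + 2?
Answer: 169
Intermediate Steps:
l(F) = 2 + F
n = -6 (n = -3 - (2 + 1) = -3 - 1*3 = -3 - 3 = -6)
j(p) = 78 - 13*p (j(p) = (-1*13)*(p - 6) = -13*(-6 + p) = 78 - 13*p)
j(7)**2 = (78 - 13*7)**2 = (78 - 91)**2 = (-13)**2 = 169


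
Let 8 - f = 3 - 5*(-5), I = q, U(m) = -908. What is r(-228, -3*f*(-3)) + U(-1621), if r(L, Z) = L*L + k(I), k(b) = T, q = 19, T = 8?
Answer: 51084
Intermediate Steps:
I = 19
k(b) = 8
f = -20 (f = 8 - (3 - 5*(-5)) = 8 - (3 + 25) = 8 - 1*28 = 8 - 28 = -20)
r(L, Z) = 8 + L**2 (r(L, Z) = L*L + 8 = L**2 + 8 = 8 + L**2)
r(-228, -3*f*(-3)) + U(-1621) = (8 + (-228)**2) - 908 = (8 + 51984) - 908 = 51992 - 908 = 51084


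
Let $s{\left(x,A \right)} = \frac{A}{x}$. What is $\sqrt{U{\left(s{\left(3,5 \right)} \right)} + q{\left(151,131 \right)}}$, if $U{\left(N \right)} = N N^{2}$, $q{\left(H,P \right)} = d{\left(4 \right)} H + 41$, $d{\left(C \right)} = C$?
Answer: $\frac{2 \sqrt{13155}}{9} \approx 25.488$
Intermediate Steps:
$q{\left(H,P \right)} = 41 + 4 H$ ($q{\left(H,P \right)} = 4 H + 41 = 41 + 4 H$)
$U{\left(N \right)} = N^{3}$
$\sqrt{U{\left(s{\left(3,5 \right)} \right)} + q{\left(151,131 \right)}} = \sqrt{\left(\frac{5}{3}\right)^{3} + \left(41 + 4 \cdot 151\right)} = \sqrt{\left(5 \cdot \frac{1}{3}\right)^{3} + \left(41 + 604\right)} = \sqrt{\left(\frac{5}{3}\right)^{3} + 645} = \sqrt{\frac{125}{27} + 645} = \sqrt{\frac{17540}{27}} = \frac{2 \sqrt{13155}}{9}$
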